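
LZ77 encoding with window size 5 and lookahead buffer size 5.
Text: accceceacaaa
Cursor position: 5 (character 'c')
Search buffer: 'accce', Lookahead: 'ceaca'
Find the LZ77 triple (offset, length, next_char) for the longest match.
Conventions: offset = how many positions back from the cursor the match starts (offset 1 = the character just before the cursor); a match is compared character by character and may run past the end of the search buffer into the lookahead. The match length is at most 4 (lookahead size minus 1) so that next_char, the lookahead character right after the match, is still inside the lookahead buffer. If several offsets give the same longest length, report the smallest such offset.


Try each offset into the search buffer:
  offset=1 (pos 4, char 'e'): match length 0
  offset=2 (pos 3, char 'c'): match length 2
  offset=3 (pos 2, char 'c'): match length 1
  offset=4 (pos 1, char 'c'): match length 1
  offset=5 (pos 0, char 'a'): match length 0
Longest match has length 2 at offset 2.
next_char = character at position 5 + 2 = 7 -> 'a'

Best match: offset=2, length=2 (matching 'ce' starting at position 3)
LZ77 triple: (2, 2, 'a')


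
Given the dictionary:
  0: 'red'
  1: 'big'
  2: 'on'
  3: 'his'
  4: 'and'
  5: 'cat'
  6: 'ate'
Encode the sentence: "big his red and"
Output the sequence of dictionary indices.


Look up each word in the dictionary:
  'big' -> 1
  'his' -> 3
  'red' -> 0
  'and' -> 4

Encoded: [1, 3, 0, 4]


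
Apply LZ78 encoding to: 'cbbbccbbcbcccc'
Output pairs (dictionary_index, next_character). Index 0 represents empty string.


LZ78 encoding steps:
Dictionary: {0: ''}
Step 1: w='' (idx 0), next='c' -> output (0, 'c'), add 'c' as idx 1
Step 2: w='' (idx 0), next='b' -> output (0, 'b'), add 'b' as idx 2
Step 3: w='b' (idx 2), next='b' -> output (2, 'b'), add 'bb' as idx 3
Step 4: w='c' (idx 1), next='c' -> output (1, 'c'), add 'cc' as idx 4
Step 5: w='bb' (idx 3), next='c' -> output (3, 'c'), add 'bbc' as idx 5
Step 6: w='b' (idx 2), next='c' -> output (2, 'c'), add 'bc' as idx 6
Step 7: w='cc' (idx 4), next='c' -> output (4, 'c'), add 'ccc' as idx 7


Encoded: [(0, 'c'), (0, 'b'), (2, 'b'), (1, 'c'), (3, 'c'), (2, 'c'), (4, 'c')]


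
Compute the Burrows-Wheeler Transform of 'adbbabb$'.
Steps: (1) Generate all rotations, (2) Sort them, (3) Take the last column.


Rotations (sorted):
  0: $adbbabb -> last char: b
  1: abb$adbb -> last char: b
  2: adbbabb$ -> last char: $
  3: b$adbbab -> last char: b
  4: babb$adb -> last char: b
  5: bb$adbba -> last char: a
  6: bbabb$ad -> last char: d
  7: dbbabb$a -> last char: a


BWT = bb$bbada


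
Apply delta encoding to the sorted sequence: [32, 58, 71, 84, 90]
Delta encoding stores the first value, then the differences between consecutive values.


First value: 32
Deltas:
  58 - 32 = 26
  71 - 58 = 13
  84 - 71 = 13
  90 - 84 = 6


Delta encoded: [32, 26, 13, 13, 6]


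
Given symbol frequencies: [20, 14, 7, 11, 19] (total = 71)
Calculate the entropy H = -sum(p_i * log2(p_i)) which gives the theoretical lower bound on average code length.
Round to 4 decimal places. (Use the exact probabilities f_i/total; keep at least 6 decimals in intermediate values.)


Per-symbol terms -p_i * log2(p_i) with p_i = f_i/71:
  p = 20/71 = 0.281690: log2(p) = -1.827819, -p*log2(p) = 0.514879
  p = 14/71 = 0.197183: log2(p) = -2.342392, -p*log2(p) = 0.461880
  p = 7/71 = 0.098592: log2(p) = -3.342392, -p*log2(p) = 0.329532
  p = 11/71 = 0.154930: log2(p) = -2.690316, -p*log2(p) = 0.416809
  p = 19/71 = 0.267606: log2(p) = -1.901820, -p*log2(p) = 0.508938
H = 0.514879 + 0.461880 + 0.329532 + 0.416809 + 0.508938 = 2.232038

H = 2.232 bits/symbol


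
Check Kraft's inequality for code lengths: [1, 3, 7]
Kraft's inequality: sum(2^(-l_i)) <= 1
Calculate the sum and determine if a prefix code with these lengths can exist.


Sum = 2^(-1) + 2^(-3) + 2^(-7)
    = 0.5 + 0.125 + 0.0078125
    = 81/128 = 0.6328125
Since 0.6328125 <= 1, Kraft's inequality IS satisfied.
A prefix code with these lengths CAN exist.

Kraft sum = 0.6328125. Satisfied.


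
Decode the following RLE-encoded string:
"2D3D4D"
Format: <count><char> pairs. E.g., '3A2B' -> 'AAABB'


Expanding each <count><char> pair:
  2D -> 'DD'
  3D -> 'DDD'
  4D -> 'DDDD'

Decoded = DDDDDDDDD


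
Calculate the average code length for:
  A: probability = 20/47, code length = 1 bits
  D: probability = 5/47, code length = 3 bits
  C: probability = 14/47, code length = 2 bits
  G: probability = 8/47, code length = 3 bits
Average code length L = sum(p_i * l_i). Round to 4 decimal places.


Weighted contributions p_i * l_i:
  A: (20/47) * 1 = 20/47
  D: (5/47) * 3 = 15/47
  C: (14/47) * 2 = 28/47
  G: (8/47) * 3 = 24/47
Sum = (20 + 15 + 28 + 24)/47 = 87/47

L = 87/47 = 1.8511 bits/symbol


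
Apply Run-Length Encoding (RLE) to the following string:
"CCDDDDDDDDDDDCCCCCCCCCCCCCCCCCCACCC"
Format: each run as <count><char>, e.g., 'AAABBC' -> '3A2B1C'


Scanning runs left to right:
  i=0: run of 'C' x 2 -> '2C'
  i=2: run of 'D' x 11 -> '11D'
  i=13: run of 'C' x 18 -> '18C'
  i=31: run of 'A' x 1 -> '1A'
  i=32: run of 'C' x 3 -> '3C'

RLE = 2C11D18C1A3C


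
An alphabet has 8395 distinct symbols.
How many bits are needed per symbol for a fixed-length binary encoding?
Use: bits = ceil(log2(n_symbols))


log2(8395) = 13.0353
Bracket: 2^13 = 8192 < 8395 <= 2^14 = 16384
So ceil(log2(8395)) = 14

bits = ceil(log2(8395)) = ceil(13.0353) = 14 bits


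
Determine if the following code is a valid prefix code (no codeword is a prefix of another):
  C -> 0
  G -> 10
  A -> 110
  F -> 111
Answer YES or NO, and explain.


Checking each pair (does one codeword prefix another?):
  C='0' vs G='10': no prefix
  C='0' vs A='110': no prefix
  C='0' vs F='111': no prefix
  G='10' vs C='0': no prefix
  G='10' vs A='110': no prefix
  G='10' vs F='111': no prefix
  A='110' vs C='0': no prefix
  A='110' vs G='10': no prefix
  A='110' vs F='111': no prefix
  F='111' vs C='0': no prefix
  F='111' vs G='10': no prefix
  F='111' vs A='110': no prefix
No violation found over all pairs.

YES -- this is a valid prefix code. No codeword is a prefix of any other codeword.


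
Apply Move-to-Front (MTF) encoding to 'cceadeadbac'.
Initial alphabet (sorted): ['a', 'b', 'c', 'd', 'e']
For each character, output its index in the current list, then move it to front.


MTF encoding:
'c': index 2 in ['a', 'b', 'c', 'd', 'e'] -> ['c', 'a', 'b', 'd', 'e']
'c': index 0 in ['c', 'a', 'b', 'd', 'e'] -> ['c', 'a', 'b', 'd', 'e']
'e': index 4 in ['c', 'a', 'b', 'd', 'e'] -> ['e', 'c', 'a', 'b', 'd']
'a': index 2 in ['e', 'c', 'a', 'b', 'd'] -> ['a', 'e', 'c', 'b', 'd']
'd': index 4 in ['a', 'e', 'c', 'b', 'd'] -> ['d', 'a', 'e', 'c', 'b']
'e': index 2 in ['d', 'a', 'e', 'c', 'b'] -> ['e', 'd', 'a', 'c', 'b']
'a': index 2 in ['e', 'd', 'a', 'c', 'b'] -> ['a', 'e', 'd', 'c', 'b']
'd': index 2 in ['a', 'e', 'd', 'c', 'b'] -> ['d', 'a', 'e', 'c', 'b']
'b': index 4 in ['d', 'a', 'e', 'c', 'b'] -> ['b', 'd', 'a', 'e', 'c']
'a': index 2 in ['b', 'd', 'a', 'e', 'c'] -> ['a', 'b', 'd', 'e', 'c']
'c': index 4 in ['a', 'b', 'd', 'e', 'c'] -> ['c', 'a', 'b', 'd', 'e']


Output: [2, 0, 4, 2, 4, 2, 2, 2, 4, 2, 4]


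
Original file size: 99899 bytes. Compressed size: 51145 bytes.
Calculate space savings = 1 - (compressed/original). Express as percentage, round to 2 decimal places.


ratio = compressed/original = 51145/99899 = 0.511967
savings = 1 - ratio = 1 - 0.511967 = 0.488033
as a percentage: 0.488033 * 100 = 48.8%

Space savings = 1 - 51145/99899 = 48.8%


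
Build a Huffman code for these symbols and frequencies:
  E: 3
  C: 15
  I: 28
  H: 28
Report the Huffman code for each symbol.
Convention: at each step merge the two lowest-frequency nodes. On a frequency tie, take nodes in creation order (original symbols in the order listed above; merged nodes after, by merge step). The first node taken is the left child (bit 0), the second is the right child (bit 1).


Huffman tree construction:
Step 1: Merge E(3) + C(15) = 18
Step 2: Merge (E+C)(18) + I(28) = 46
Step 3: Merge H(28) + ((E+C)+I)(46) = 74
Read each symbol's code off the tree from the root (left child = 0, right child = 1).

Codes:
  E: 100 (length 3)
  C: 101 (length 3)
  I: 11 (length 2)
  H: 0 (length 1)
Average code length: 138/74 = 1.8649 bits/symbol


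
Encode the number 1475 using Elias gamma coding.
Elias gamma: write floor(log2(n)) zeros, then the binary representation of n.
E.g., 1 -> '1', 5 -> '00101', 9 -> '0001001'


num_bits = floor(log2(1475)) + 1 = 11
leading_zeros = num_bits - 1 = 10
binary(1475) = 10111000011

Elias gamma(1475) = '0000000000' + '10111000011' = 000000000010111000011 (21 bits)


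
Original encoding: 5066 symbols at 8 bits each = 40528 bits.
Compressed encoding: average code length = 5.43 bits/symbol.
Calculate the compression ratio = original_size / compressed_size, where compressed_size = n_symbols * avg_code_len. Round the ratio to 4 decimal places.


original_size = n_symbols * orig_bits = 5066 * 8 = 40528 bits
compressed_size = n_symbols * avg_code_len = 5066 * 5.43 = 27508.38 bits
ratio = original_size / compressed_size = 40528 / 27508.38 = 1.4733

Compression ratio = 1.4733


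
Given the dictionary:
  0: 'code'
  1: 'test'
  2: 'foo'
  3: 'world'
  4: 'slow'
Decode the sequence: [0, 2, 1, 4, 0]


Look up each index in the dictionary:
  0 -> 'code'
  2 -> 'foo'
  1 -> 'test'
  4 -> 'slow'
  0 -> 'code'

Decoded: "code foo test slow code"


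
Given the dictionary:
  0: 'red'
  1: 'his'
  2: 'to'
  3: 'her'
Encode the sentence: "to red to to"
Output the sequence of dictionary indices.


Look up each word in the dictionary:
  'to' -> 2
  'red' -> 0
  'to' -> 2
  'to' -> 2

Encoded: [2, 0, 2, 2]


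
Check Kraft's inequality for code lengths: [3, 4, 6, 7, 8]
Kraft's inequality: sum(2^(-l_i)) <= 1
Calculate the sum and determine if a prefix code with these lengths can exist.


Sum = 2^(-3) + 2^(-4) + 2^(-6) + 2^(-7) + 2^(-8)
    = 0.125 + 0.0625 + 0.015625 + 0.0078125 + 0.00390625
    = 55/256 = 0.21484375
Since 0.21484375 <= 1, Kraft's inequality IS satisfied.
A prefix code with these lengths CAN exist.

Kraft sum = 0.21484375. Satisfied.


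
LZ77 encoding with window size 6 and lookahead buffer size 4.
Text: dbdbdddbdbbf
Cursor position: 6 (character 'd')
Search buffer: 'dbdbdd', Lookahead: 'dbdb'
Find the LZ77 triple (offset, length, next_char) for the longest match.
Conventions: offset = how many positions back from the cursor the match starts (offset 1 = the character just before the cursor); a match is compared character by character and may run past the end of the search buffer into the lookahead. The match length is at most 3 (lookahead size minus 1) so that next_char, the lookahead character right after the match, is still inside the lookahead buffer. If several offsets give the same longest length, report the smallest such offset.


Try each offset into the search buffer:
  offset=1 (pos 5, char 'd'): match length 1
  offset=2 (pos 4, char 'd'): match length 1
  offset=3 (pos 3, char 'b'): match length 0
  offset=4 (pos 2, char 'd'): match length 3
  offset=5 (pos 1, char 'b'): match length 0
  offset=6 (pos 0, char 'd'): match length 3
Longest match has length 3, found at offsets 4, 6; take the smallest, offset 4.
next_char = character at position 6 + 3 = 9 -> 'b'

Best match: offset=4, length=3 (matching 'dbd' starting at position 2)
LZ77 triple: (4, 3, 'b')


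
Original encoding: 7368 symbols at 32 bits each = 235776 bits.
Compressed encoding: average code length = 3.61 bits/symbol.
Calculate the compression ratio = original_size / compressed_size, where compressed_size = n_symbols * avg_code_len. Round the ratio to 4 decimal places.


original_size = n_symbols * orig_bits = 7368 * 32 = 235776 bits
compressed_size = n_symbols * avg_code_len = 7368 * 3.61 = 26598.48 bits
ratio = original_size / compressed_size = 235776 / 26598.48 = 8.8643

Compression ratio = 8.8643


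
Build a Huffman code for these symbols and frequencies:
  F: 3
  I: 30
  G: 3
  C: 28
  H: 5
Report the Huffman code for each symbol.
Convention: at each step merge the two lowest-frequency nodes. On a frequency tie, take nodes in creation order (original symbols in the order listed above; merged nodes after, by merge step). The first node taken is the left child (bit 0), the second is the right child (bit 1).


Huffman tree construction:
Step 1: Merge F(3) + G(3) = 6
Step 2: Merge H(5) + (F+G)(6) = 11
Step 3: Merge (H+(F+G))(11) + C(28) = 39
Step 4: Merge I(30) + ((H+(F+G))+C)(39) = 69
Read each symbol's code off the tree from the root (left child = 0, right child = 1).

Codes:
  F: 1010 (length 4)
  I: 0 (length 1)
  G: 1011 (length 4)
  C: 11 (length 2)
  H: 100 (length 3)
Average code length: 125/69 = 1.8116 bits/symbol


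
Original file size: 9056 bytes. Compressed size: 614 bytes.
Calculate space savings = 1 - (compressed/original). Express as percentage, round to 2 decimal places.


ratio = compressed/original = 614/9056 = 0.0678
savings = 1 - ratio = 1 - 0.0678 = 0.9322
as a percentage: 0.9322 * 100 = 93.22%

Space savings = 1 - 614/9056 = 93.22%


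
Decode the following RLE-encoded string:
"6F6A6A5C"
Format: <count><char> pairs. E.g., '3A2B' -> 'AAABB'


Expanding each <count><char> pair:
  6F -> 'FFFFFF'
  6A -> 'AAAAAA'
  6A -> 'AAAAAA'
  5C -> 'CCCCC'

Decoded = FFFFFFAAAAAAAAAAAACCCCC


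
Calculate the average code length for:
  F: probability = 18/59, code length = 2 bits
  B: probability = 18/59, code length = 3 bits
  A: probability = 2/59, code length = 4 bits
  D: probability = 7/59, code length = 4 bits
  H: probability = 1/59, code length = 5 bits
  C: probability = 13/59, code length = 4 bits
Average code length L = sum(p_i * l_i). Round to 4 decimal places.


Weighted contributions p_i * l_i:
  F: (18/59) * 2 = 36/59
  B: (18/59) * 3 = 54/59
  A: (2/59) * 4 = 8/59
  D: (7/59) * 4 = 28/59
  H: (1/59) * 5 = 5/59
  C: (13/59) * 4 = 52/59
Sum = (36 + 54 + 8 + 28 + 5 + 52)/59 = 183/59

L = 183/59 = 3.1017 bits/symbol


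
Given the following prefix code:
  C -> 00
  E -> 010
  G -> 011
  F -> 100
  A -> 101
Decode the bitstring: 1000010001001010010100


Decoding step by step:
Bits 100 -> F
Bits 00 -> C
Bits 100 -> F
Bits 010 -> E
Bits 010 -> E
Bits 100 -> F
Bits 101 -> A
Bits 00 -> C


Decoded message: FCFEEFAC


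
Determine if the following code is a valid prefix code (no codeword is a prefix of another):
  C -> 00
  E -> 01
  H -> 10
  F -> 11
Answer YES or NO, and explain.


Checking each pair (does one codeword prefix another?):
  C='00' vs E='01': no prefix
  C='00' vs H='10': no prefix
  C='00' vs F='11': no prefix
  E='01' vs C='00': no prefix
  E='01' vs H='10': no prefix
  E='01' vs F='11': no prefix
  H='10' vs C='00': no prefix
  H='10' vs E='01': no prefix
  H='10' vs F='11': no prefix
  F='11' vs C='00': no prefix
  F='11' vs E='01': no prefix
  F='11' vs H='10': no prefix
No violation found over all pairs.

YES -- this is a valid prefix code. No codeword is a prefix of any other codeword.


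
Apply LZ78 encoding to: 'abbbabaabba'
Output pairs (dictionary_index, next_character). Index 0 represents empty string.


LZ78 encoding steps:
Dictionary: {0: ''}
Step 1: w='' (idx 0), next='a' -> output (0, 'a'), add 'a' as idx 1
Step 2: w='' (idx 0), next='b' -> output (0, 'b'), add 'b' as idx 2
Step 3: w='b' (idx 2), next='b' -> output (2, 'b'), add 'bb' as idx 3
Step 4: w='a' (idx 1), next='b' -> output (1, 'b'), add 'ab' as idx 4
Step 5: w='a' (idx 1), next='a' -> output (1, 'a'), add 'aa' as idx 5
Step 6: w='bb' (idx 3), next='a' -> output (3, 'a'), add 'bba' as idx 6


Encoded: [(0, 'a'), (0, 'b'), (2, 'b'), (1, 'b'), (1, 'a'), (3, 'a')]


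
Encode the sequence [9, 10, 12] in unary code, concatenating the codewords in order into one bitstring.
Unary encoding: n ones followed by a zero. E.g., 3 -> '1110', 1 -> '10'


Encode each number as n ones followed by a terminating 0:
  9 -> 1111111110 (10 bits)
  10 -> 11111111110 (11 bits)
  12 -> 1111111111110 (13 bits)
Total length = 10 + 11 + 13 = 34 bits.

Unary([9, 10, 12]) = 1111111110111111111101111111111110 (34 bits)


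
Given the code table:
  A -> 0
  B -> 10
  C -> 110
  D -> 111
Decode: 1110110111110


Decoding:
111 -> D
0 -> A
110 -> C
111 -> D
110 -> C


Result: DACDC


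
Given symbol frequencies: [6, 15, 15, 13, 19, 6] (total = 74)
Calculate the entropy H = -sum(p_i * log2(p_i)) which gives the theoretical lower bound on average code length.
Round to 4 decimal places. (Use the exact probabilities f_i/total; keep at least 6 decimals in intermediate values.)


Per-symbol terms -p_i * log2(p_i) with p_i = f_i/74:
  p = 6/74 = 0.081081: log2(p) = -3.624491, -p*log2(p) = 0.293878
  p = 15/74 = 0.202703: log2(p) = -2.302563, -p*log2(p) = 0.466736
  p = 15/74 = 0.202703: log2(p) = -2.302563, -p*log2(p) = 0.466736
  p = 13/74 = 0.175676: log2(p) = -2.509014, -p*log2(p) = 0.440773
  p = 19/74 = 0.256757: log2(p) = -1.961526, -p*log2(p) = 0.503635
  p = 6/74 = 0.081081: log2(p) = -3.624491, -p*log2(p) = 0.293878
H = 0.293878 + 0.466736 + 0.466736 + 0.440773 + 0.503635 + 0.293878 = 2.465636

H = 2.4656 bits/symbol


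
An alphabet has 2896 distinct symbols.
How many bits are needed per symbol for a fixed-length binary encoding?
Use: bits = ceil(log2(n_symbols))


log2(2896) = 11.4998
Bracket: 2^11 = 2048 < 2896 <= 2^12 = 4096
So ceil(log2(2896)) = 12

bits = ceil(log2(2896)) = ceil(11.4998) = 12 bits


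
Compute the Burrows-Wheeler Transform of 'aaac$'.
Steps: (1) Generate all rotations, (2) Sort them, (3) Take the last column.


Rotations (sorted):
  0: $aaac -> last char: c
  1: aaac$ -> last char: $
  2: aac$a -> last char: a
  3: ac$aa -> last char: a
  4: c$aaa -> last char: a


BWT = c$aaa


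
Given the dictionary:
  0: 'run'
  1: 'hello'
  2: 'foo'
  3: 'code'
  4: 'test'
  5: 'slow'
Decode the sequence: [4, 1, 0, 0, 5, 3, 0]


Look up each index in the dictionary:
  4 -> 'test'
  1 -> 'hello'
  0 -> 'run'
  0 -> 'run'
  5 -> 'slow'
  3 -> 'code'
  0 -> 'run'

Decoded: "test hello run run slow code run"


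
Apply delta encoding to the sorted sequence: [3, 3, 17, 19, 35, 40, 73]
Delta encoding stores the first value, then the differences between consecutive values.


First value: 3
Deltas:
  3 - 3 = 0
  17 - 3 = 14
  19 - 17 = 2
  35 - 19 = 16
  40 - 35 = 5
  73 - 40 = 33


Delta encoded: [3, 0, 14, 2, 16, 5, 33]


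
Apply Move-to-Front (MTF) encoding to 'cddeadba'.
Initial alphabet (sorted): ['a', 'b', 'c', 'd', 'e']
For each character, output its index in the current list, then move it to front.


MTF encoding:
'c': index 2 in ['a', 'b', 'c', 'd', 'e'] -> ['c', 'a', 'b', 'd', 'e']
'd': index 3 in ['c', 'a', 'b', 'd', 'e'] -> ['d', 'c', 'a', 'b', 'e']
'd': index 0 in ['d', 'c', 'a', 'b', 'e'] -> ['d', 'c', 'a', 'b', 'e']
'e': index 4 in ['d', 'c', 'a', 'b', 'e'] -> ['e', 'd', 'c', 'a', 'b']
'a': index 3 in ['e', 'd', 'c', 'a', 'b'] -> ['a', 'e', 'd', 'c', 'b']
'd': index 2 in ['a', 'e', 'd', 'c', 'b'] -> ['d', 'a', 'e', 'c', 'b']
'b': index 4 in ['d', 'a', 'e', 'c', 'b'] -> ['b', 'd', 'a', 'e', 'c']
'a': index 2 in ['b', 'd', 'a', 'e', 'c'] -> ['a', 'b', 'd', 'e', 'c']


Output: [2, 3, 0, 4, 3, 2, 4, 2]


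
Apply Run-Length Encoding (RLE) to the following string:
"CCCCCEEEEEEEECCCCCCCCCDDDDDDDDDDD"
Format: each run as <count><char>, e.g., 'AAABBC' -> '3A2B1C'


Scanning runs left to right:
  i=0: run of 'C' x 5 -> '5C'
  i=5: run of 'E' x 8 -> '8E'
  i=13: run of 'C' x 9 -> '9C'
  i=22: run of 'D' x 11 -> '11D'

RLE = 5C8E9C11D


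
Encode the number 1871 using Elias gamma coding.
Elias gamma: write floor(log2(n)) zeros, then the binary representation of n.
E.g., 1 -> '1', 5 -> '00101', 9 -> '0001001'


num_bits = floor(log2(1871)) + 1 = 11
leading_zeros = num_bits - 1 = 10
binary(1871) = 11101001111

Elias gamma(1871) = '0000000000' + '11101001111' = 000000000011101001111 (21 bits)


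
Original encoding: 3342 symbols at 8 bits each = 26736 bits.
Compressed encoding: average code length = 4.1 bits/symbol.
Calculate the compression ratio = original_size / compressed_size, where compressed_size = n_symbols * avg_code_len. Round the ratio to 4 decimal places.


original_size = n_symbols * orig_bits = 3342 * 8 = 26736 bits
compressed_size = n_symbols * avg_code_len = 3342 * 4.1 = 13702.2 bits
ratio = original_size / compressed_size = 26736 / 13702.2 = 1.9512

Compression ratio = 1.9512


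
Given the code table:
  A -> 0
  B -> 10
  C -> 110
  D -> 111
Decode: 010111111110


Decoding:
0 -> A
10 -> B
111 -> D
111 -> D
110 -> C


Result: ABDDC


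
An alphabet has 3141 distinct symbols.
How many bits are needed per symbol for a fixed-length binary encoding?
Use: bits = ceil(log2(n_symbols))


log2(3141) = 11.617
Bracket: 2^11 = 2048 < 3141 <= 2^12 = 4096
So ceil(log2(3141)) = 12

bits = ceil(log2(3141)) = ceil(11.617) = 12 bits


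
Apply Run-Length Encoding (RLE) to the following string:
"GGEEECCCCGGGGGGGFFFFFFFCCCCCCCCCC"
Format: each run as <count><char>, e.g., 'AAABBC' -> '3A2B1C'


Scanning runs left to right:
  i=0: run of 'G' x 2 -> '2G'
  i=2: run of 'E' x 3 -> '3E'
  i=5: run of 'C' x 4 -> '4C'
  i=9: run of 'G' x 7 -> '7G'
  i=16: run of 'F' x 7 -> '7F'
  i=23: run of 'C' x 10 -> '10C'

RLE = 2G3E4C7G7F10C


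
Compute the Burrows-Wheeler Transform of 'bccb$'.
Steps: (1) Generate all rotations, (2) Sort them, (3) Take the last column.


Rotations (sorted):
  0: $bccb -> last char: b
  1: b$bcc -> last char: c
  2: bccb$ -> last char: $
  3: cb$bc -> last char: c
  4: ccb$b -> last char: b


BWT = bc$cb


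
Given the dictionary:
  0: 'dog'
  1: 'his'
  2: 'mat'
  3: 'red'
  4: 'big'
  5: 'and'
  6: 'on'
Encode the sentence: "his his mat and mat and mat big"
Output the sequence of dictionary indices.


Look up each word in the dictionary:
  'his' -> 1
  'his' -> 1
  'mat' -> 2
  'and' -> 5
  'mat' -> 2
  'and' -> 5
  'mat' -> 2
  'big' -> 4

Encoded: [1, 1, 2, 5, 2, 5, 2, 4]


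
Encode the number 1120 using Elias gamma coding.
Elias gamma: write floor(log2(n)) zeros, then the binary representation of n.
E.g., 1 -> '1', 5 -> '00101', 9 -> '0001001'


num_bits = floor(log2(1120)) + 1 = 11
leading_zeros = num_bits - 1 = 10
binary(1120) = 10001100000

Elias gamma(1120) = '0000000000' + '10001100000' = 000000000010001100000 (21 bits)


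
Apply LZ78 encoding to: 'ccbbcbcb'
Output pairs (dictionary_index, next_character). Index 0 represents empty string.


LZ78 encoding steps:
Dictionary: {0: ''}
Step 1: w='' (idx 0), next='c' -> output (0, 'c'), add 'c' as idx 1
Step 2: w='c' (idx 1), next='b' -> output (1, 'b'), add 'cb' as idx 2
Step 3: w='' (idx 0), next='b' -> output (0, 'b'), add 'b' as idx 3
Step 4: w='cb' (idx 2), next='c' -> output (2, 'c'), add 'cbc' as idx 4
Step 5: w='b' (idx 3), end of input -> output (3, '')


Encoded: [(0, 'c'), (1, 'b'), (0, 'b'), (2, 'c'), (3, '')]


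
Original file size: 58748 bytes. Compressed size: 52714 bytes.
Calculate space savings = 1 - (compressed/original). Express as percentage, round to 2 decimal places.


ratio = compressed/original = 52714/58748 = 0.89729
savings = 1 - ratio = 1 - 0.89729 = 0.10271
as a percentage: 0.10271 * 100 = 10.27%

Space savings = 1 - 52714/58748 = 10.27%


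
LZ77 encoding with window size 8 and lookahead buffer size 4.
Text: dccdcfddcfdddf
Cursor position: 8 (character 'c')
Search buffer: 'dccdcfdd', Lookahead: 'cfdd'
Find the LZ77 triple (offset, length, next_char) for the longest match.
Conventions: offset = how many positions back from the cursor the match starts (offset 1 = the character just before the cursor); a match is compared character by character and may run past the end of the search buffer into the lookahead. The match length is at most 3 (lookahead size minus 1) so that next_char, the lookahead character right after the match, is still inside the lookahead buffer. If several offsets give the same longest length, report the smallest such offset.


Try each offset into the search buffer:
  offset=1 (pos 7, char 'd'): match length 0
  offset=2 (pos 6, char 'd'): match length 0
  offset=3 (pos 5, char 'f'): match length 0
  offset=4 (pos 4, char 'c'): match length 3
  offset=5 (pos 3, char 'd'): match length 0
  offset=6 (pos 2, char 'c'): match length 1
  offset=7 (pos 1, char 'c'): match length 1
  offset=8 (pos 0, char 'd'): match length 0
Longest match has length 3 at offset 4.
next_char = character at position 8 + 3 = 11 -> 'd'

Best match: offset=4, length=3 (matching 'cfd' starting at position 4)
LZ77 triple: (4, 3, 'd')


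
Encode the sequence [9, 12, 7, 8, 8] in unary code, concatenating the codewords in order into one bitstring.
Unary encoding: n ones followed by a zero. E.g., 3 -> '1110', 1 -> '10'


Encode each number as n ones followed by a terminating 0:
  9 -> 1111111110 (10 bits)
  12 -> 1111111111110 (13 bits)
  7 -> 11111110 (8 bits)
  8 -> 111111110 (9 bits)
  8 -> 111111110 (9 bits)
Total length = 10 + 13 + 8 + 9 + 9 = 49 bits.

Unary([9, 12, 7, 8, 8]) = 1111111110111111111111011111110111111110111111110 (49 bits)


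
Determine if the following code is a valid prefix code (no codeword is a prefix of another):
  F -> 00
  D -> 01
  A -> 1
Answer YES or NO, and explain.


Checking each pair (does one codeword prefix another?):
  F='00' vs D='01': no prefix
  F='00' vs A='1': no prefix
  D='01' vs F='00': no prefix
  D='01' vs A='1': no prefix
  A='1' vs F='00': no prefix
  A='1' vs D='01': no prefix
No violation found over all pairs.

YES -- this is a valid prefix code. No codeword is a prefix of any other codeword.


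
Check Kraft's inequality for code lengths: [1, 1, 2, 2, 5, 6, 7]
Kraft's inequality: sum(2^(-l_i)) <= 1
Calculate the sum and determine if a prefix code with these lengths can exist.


Sum = 2^(-1) + 2^(-1) + 2^(-2) + 2^(-2) + 2^(-5) + 2^(-6) + 2^(-7)
    = 0.5 + 0.5 + 0.25 + 0.25 + 0.03125 + 0.015625 + 0.0078125
    = 199/128 = 1.5546875
Since 1.5546875 > 1, Kraft's inequality is NOT satisfied.
A prefix code with these lengths CANNOT exist.

Kraft sum = 1.5546875. Not satisfied.


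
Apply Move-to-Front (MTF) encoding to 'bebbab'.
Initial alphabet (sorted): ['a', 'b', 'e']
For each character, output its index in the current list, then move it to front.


MTF encoding:
'b': index 1 in ['a', 'b', 'e'] -> ['b', 'a', 'e']
'e': index 2 in ['b', 'a', 'e'] -> ['e', 'b', 'a']
'b': index 1 in ['e', 'b', 'a'] -> ['b', 'e', 'a']
'b': index 0 in ['b', 'e', 'a'] -> ['b', 'e', 'a']
'a': index 2 in ['b', 'e', 'a'] -> ['a', 'b', 'e']
'b': index 1 in ['a', 'b', 'e'] -> ['b', 'a', 'e']


Output: [1, 2, 1, 0, 2, 1]


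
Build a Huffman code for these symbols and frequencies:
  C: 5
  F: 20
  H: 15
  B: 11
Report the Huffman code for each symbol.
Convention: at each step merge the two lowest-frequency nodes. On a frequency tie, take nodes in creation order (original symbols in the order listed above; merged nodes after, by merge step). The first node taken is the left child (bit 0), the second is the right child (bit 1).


Huffman tree construction:
Step 1: Merge C(5) + B(11) = 16
Step 2: Merge H(15) + (C+B)(16) = 31
Step 3: Merge F(20) + (H+(C+B))(31) = 51
Read each symbol's code off the tree from the root (left child = 0, right child = 1).

Codes:
  C: 110 (length 3)
  F: 0 (length 1)
  H: 10 (length 2)
  B: 111 (length 3)
Average code length: 98/51 = 1.9216 bits/symbol


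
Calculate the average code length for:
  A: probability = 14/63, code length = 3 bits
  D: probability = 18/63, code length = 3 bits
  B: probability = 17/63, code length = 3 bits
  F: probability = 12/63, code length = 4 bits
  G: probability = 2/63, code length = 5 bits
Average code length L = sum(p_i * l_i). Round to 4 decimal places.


Weighted contributions p_i * l_i:
  A: (14/63) * 3 = 42/63
  D: (18/63) * 3 = 54/63
  B: (17/63) * 3 = 51/63
  F: (12/63) * 4 = 48/63
  G: (2/63) * 5 = 10/63
Sum = (42 + 54 + 51 + 48 + 10)/63 = 205/63

L = 205/63 = 3.2540 bits/symbol


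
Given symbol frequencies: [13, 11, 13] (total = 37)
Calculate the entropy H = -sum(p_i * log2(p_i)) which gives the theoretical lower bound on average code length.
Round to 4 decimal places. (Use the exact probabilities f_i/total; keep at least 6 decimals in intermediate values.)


Per-symbol terms -p_i * log2(p_i) with p_i = f_i/37:
  p = 13/37 = 0.351351: log2(p) = -1.509014, -p*log2(p) = 0.530194
  p = 11/37 = 0.297297: log2(p) = -1.750022, -p*log2(p) = 0.520277
  p = 13/37 = 0.351351: log2(p) = -1.509014, -p*log2(p) = 0.530194
H = 0.530194 + 0.520277 + 0.530194 = 1.580665

H = 1.5807 bits/symbol


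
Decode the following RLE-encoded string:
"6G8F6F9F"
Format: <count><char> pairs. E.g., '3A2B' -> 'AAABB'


Expanding each <count><char> pair:
  6G -> 'GGGGGG'
  8F -> 'FFFFFFFF'
  6F -> 'FFFFFF'
  9F -> 'FFFFFFFFF'

Decoded = GGGGGGFFFFFFFFFFFFFFFFFFFFFFF


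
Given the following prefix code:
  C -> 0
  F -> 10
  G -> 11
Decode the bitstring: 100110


Decoding step by step:
Bits 10 -> F
Bits 0 -> C
Bits 11 -> G
Bits 0 -> C


Decoded message: FCGC


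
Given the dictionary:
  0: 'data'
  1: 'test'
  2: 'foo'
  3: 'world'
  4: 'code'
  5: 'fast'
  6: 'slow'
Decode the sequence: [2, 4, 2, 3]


Look up each index in the dictionary:
  2 -> 'foo'
  4 -> 'code'
  2 -> 'foo'
  3 -> 'world'

Decoded: "foo code foo world"


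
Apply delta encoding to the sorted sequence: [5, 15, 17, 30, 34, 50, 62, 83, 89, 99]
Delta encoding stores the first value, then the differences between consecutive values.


First value: 5
Deltas:
  15 - 5 = 10
  17 - 15 = 2
  30 - 17 = 13
  34 - 30 = 4
  50 - 34 = 16
  62 - 50 = 12
  83 - 62 = 21
  89 - 83 = 6
  99 - 89 = 10


Delta encoded: [5, 10, 2, 13, 4, 16, 12, 21, 6, 10]


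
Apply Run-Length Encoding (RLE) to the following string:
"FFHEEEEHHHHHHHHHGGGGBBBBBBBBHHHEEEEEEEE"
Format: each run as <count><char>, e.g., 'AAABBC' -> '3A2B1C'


Scanning runs left to right:
  i=0: run of 'F' x 2 -> '2F'
  i=2: run of 'H' x 1 -> '1H'
  i=3: run of 'E' x 4 -> '4E'
  i=7: run of 'H' x 9 -> '9H'
  i=16: run of 'G' x 4 -> '4G'
  i=20: run of 'B' x 8 -> '8B'
  i=28: run of 'H' x 3 -> '3H'
  i=31: run of 'E' x 8 -> '8E'

RLE = 2F1H4E9H4G8B3H8E


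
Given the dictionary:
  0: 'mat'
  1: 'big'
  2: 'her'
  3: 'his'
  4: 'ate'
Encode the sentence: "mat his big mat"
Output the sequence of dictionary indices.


Look up each word in the dictionary:
  'mat' -> 0
  'his' -> 3
  'big' -> 1
  'mat' -> 0

Encoded: [0, 3, 1, 0]


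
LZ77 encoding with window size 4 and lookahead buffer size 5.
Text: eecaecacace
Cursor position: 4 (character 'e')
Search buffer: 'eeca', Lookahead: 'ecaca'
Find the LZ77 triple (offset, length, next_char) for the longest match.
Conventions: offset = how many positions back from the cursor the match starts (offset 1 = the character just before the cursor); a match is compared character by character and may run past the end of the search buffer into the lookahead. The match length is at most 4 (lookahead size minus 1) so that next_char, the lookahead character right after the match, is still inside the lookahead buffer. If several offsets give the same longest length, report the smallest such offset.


Try each offset into the search buffer:
  offset=1 (pos 3, char 'a'): match length 0
  offset=2 (pos 2, char 'c'): match length 0
  offset=3 (pos 1, char 'e'): match length 3
  offset=4 (pos 0, char 'e'): match length 1
Longest match has length 3 at offset 3.
next_char = character at position 4 + 3 = 7 -> 'c'

Best match: offset=3, length=3 (matching 'eca' starting at position 1)
LZ77 triple: (3, 3, 'c')


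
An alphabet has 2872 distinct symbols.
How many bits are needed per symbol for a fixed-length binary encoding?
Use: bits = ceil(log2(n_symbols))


log2(2872) = 11.4878
Bracket: 2^11 = 2048 < 2872 <= 2^12 = 4096
So ceil(log2(2872)) = 12

bits = ceil(log2(2872)) = ceil(11.4878) = 12 bits


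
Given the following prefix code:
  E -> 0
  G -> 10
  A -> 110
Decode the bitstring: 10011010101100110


Decoding step by step:
Bits 10 -> G
Bits 0 -> E
Bits 110 -> A
Bits 10 -> G
Bits 10 -> G
Bits 110 -> A
Bits 0 -> E
Bits 110 -> A


Decoded message: GEAGGAEA


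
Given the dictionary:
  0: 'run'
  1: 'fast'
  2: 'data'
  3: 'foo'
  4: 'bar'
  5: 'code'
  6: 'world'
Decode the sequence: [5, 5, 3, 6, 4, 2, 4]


Look up each index in the dictionary:
  5 -> 'code'
  5 -> 'code'
  3 -> 'foo'
  6 -> 'world'
  4 -> 'bar'
  2 -> 'data'
  4 -> 'bar'

Decoded: "code code foo world bar data bar"


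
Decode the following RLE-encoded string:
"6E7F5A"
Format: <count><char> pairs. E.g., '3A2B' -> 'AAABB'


Expanding each <count><char> pair:
  6E -> 'EEEEEE'
  7F -> 'FFFFFFF'
  5A -> 'AAAAA'

Decoded = EEEEEEFFFFFFFAAAAA


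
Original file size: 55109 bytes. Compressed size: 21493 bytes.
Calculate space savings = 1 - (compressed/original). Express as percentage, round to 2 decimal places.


ratio = compressed/original = 21493/55109 = 0.390009
savings = 1 - ratio = 1 - 0.390009 = 0.609991
as a percentage: 0.609991 * 100 = 61.0%

Space savings = 1 - 21493/55109 = 61.0%


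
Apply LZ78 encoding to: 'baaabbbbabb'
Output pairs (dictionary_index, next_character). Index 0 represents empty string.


LZ78 encoding steps:
Dictionary: {0: ''}
Step 1: w='' (idx 0), next='b' -> output (0, 'b'), add 'b' as idx 1
Step 2: w='' (idx 0), next='a' -> output (0, 'a'), add 'a' as idx 2
Step 3: w='a' (idx 2), next='a' -> output (2, 'a'), add 'aa' as idx 3
Step 4: w='b' (idx 1), next='b' -> output (1, 'b'), add 'bb' as idx 4
Step 5: w='bb' (idx 4), next='a' -> output (4, 'a'), add 'bba' as idx 5
Step 6: w='bb' (idx 4), end of input -> output (4, '')


Encoded: [(0, 'b'), (0, 'a'), (2, 'a'), (1, 'b'), (4, 'a'), (4, '')]


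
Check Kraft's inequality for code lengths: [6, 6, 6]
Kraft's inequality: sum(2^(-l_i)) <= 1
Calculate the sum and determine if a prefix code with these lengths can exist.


Sum = 2^(-6) + 2^(-6) + 2^(-6)
    = 0.015625 + 0.015625 + 0.015625
    = 3/64 = 0.046875
Since 0.046875 <= 1, Kraft's inequality IS satisfied.
A prefix code with these lengths CAN exist.

Kraft sum = 0.046875. Satisfied.


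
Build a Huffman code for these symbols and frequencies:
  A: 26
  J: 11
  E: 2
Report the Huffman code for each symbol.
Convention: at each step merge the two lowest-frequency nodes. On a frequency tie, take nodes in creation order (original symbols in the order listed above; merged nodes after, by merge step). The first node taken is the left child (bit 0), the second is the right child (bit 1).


Huffman tree construction:
Step 1: Merge E(2) + J(11) = 13
Step 2: Merge (E+J)(13) + A(26) = 39
Read each symbol's code off the tree from the root (left child = 0, right child = 1).

Codes:
  A: 1 (length 1)
  J: 01 (length 2)
  E: 00 (length 2)
Average code length: 52/39 = 1.3333 bits/symbol


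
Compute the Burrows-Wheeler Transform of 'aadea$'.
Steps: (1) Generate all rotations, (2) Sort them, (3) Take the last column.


Rotations (sorted):
  0: $aadea -> last char: a
  1: a$aade -> last char: e
  2: aadea$ -> last char: $
  3: adea$a -> last char: a
  4: dea$aa -> last char: a
  5: ea$aad -> last char: d


BWT = ae$aad


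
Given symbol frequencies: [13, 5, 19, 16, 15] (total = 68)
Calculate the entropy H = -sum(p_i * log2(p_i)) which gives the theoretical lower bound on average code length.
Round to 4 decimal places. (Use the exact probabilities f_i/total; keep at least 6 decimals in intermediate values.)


Per-symbol terms -p_i * log2(p_i) with p_i = f_i/68:
  p = 13/68 = 0.191176: log2(p) = -2.387023, -p*log2(p) = 0.456343
  p = 5/68 = 0.073529: log2(p) = -3.765535, -p*log2(p) = 0.276878
  p = 19/68 = 0.279412: log2(p) = -1.839535, -p*log2(p) = 0.513988
  p = 16/68 = 0.235294: log2(p) = -2.087463, -p*log2(p) = 0.491168
  p = 15/68 = 0.220588: log2(p) = -2.180572, -p*log2(p) = 0.481009
H = 0.456343 + 0.276878 + 0.513988 + 0.491168 + 0.481009 = 2.219386

H = 2.2194 bits/symbol


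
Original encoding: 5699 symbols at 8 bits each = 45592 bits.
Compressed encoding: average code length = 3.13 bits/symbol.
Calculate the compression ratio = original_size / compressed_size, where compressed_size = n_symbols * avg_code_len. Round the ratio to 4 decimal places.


original_size = n_symbols * orig_bits = 5699 * 8 = 45592 bits
compressed_size = n_symbols * avg_code_len = 5699 * 3.13 = 17837.87 bits
ratio = original_size / compressed_size = 45592 / 17837.87 = 2.5559

Compression ratio = 2.5559


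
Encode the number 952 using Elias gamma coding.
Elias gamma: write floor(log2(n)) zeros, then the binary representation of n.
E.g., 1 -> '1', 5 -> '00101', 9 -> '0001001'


num_bits = floor(log2(952)) + 1 = 10
leading_zeros = num_bits - 1 = 9
binary(952) = 1110111000

Elias gamma(952) = '000000000' + '1110111000' = 0000000001110111000 (19 bits)


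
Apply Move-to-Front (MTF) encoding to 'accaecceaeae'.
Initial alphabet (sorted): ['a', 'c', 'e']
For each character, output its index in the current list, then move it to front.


MTF encoding:
'a': index 0 in ['a', 'c', 'e'] -> ['a', 'c', 'e']
'c': index 1 in ['a', 'c', 'e'] -> ['c', 'a', 'e']
'c': index 0 in ['c', 'a', 'e'] -> ['c', 'a', 'e']
'a': index 1 in ['c', 'a', 'e'] -> ['a', 'c', 'e']
'e': index 2 in ['a', 'c', 'e'] -> ['e', 'a', 'c']
'c': index 2 in ['e', 'a', 'c'] -> ['c', 'e', 'a']
'c': index 0 in ['c', 'e', 'a'] -> ['c', 'e', 'a']
'e': index 1 in ['c', 'e', 'a'] -> ['e', 'c', 'a']
'a': index 2 in ['e', 'c', 'a'] -> ['a', 'e', 'c']
'e': index 1 in ['a', 'e', 'c'] -> ['e', 'a', 'c']
'a': index 1 in ['e', 'a', 'c'] -> ['a', 'e', 'c']
'e': index 1 in ['a', 'e', 'c'] -> ['e', 'a', 'c']


Output: [0, 1, 0, 1, 2, 2, 0, 1, 2, 1, 1, 1]


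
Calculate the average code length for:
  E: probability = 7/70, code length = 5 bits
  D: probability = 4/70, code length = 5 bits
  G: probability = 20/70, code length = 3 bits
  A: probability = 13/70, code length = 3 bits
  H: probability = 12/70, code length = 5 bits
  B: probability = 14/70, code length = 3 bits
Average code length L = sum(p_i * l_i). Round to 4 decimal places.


Weighted contributions p_i * l_i:
  E: (7/70) * 5 = 35/70
  D: (4/70) * 5 = 20/70
  G: (20/70) * 3 = 60/70
  A: (13/70) * 3 = 39/70
  H: (12/70) * 5 = 60/70
  B: (14/70) * 3 = 42/70
Sum = (35 + 20 + 60 + 39 + 60 + 42)/70 = 256/70

L = 256/70 = 3.6571 bits/symbol


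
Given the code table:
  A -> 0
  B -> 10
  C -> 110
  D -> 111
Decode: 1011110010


Decoding:
10 -> B
111 -> D
10 -> B
0 -> A
10 -> B


Result: BDBAB


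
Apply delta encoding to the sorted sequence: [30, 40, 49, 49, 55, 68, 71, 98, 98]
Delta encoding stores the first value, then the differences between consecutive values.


First value: 30
Deltas:
  40 - 30 = 10
  49 - 40 = 9
  49 - 49 = 0
  55 - 49 = 6
  68 - 55 = 13
  71 - 68 = 3
  98 - 71 = 27
  98 - 98 = 0


Delta encoded: [30, 10, 9, 0, 6, 13, 3, 27, 0]


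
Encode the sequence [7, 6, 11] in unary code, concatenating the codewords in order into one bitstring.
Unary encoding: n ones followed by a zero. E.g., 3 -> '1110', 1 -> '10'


Encode each number as n ones followed by a terminating 0:
  7 -> 11111110 (8 bits)
  6 -> 1111110 (7 bits)
  11 -> 111111111110 (12 bits)
Total length = 8 + 7 + 12 = 27 bits.

Unary([7, 6, 11]) = 111111101111110111111111110 (27 bits)


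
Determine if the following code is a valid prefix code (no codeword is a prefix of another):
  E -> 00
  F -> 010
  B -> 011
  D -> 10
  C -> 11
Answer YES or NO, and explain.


Checking each pair (does one codeword prefix another?):
  E='00' vs F='010': no prefix
  E='00' vs B='011': no prefix
  E='00' vs D='10': no prefix
  E='00' vs C='11': no prefix
  F='010' vs E='00': no prefix
  F='010' vs B='011': no prefix
  F='010' vs D='10': no prefix
  F='010' vs C='11': no prefix
  B='011' vs E='00': no prefix
  B='011' vs F='010': no prefix
  B='011' vs D='10': no prefix
  B='011' vs C='11': no prefix
  D='10' vs E='00': no prefix
  D='10' vs F='010': no prefix
  D='10' vs B='011': no prefix
  D='10' vs C='11': no prefix
  C='11' vs E='00': no prefix
  C='11' vs F='010': no prefix
  C='11' vs B='011': no prefix
  C='11' vs D='10': no prefix
No violation found over all pairs.

YES -- this is a valid prefix code. No codeword is a prefix of any other codeword.
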